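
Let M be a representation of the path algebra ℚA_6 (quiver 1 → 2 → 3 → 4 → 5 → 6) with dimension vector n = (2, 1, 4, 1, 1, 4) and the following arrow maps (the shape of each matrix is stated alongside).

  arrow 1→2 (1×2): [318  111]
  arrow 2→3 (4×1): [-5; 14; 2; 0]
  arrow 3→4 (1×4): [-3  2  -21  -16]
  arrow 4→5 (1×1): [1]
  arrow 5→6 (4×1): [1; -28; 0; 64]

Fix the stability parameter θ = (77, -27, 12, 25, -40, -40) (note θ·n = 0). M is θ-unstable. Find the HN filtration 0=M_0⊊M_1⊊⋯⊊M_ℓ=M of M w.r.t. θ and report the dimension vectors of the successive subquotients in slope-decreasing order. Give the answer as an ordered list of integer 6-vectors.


Barcode: M ≅ I[1,1], I[1,6], I[3,3]^3, I[6,6]^3. HN layers by μ_θ (4 steps, strictly decreasing):
  μ^(1)=77; μ^(2)=12; μ^(3)=7/6; μ^(4)=-40

((1, 0, 0, 0, 0, 0); (0, 0, 3, 0, 0, 0); (1, 1, 1, 1, 1, 1); (0, 0, 0, 0, 0, 3))


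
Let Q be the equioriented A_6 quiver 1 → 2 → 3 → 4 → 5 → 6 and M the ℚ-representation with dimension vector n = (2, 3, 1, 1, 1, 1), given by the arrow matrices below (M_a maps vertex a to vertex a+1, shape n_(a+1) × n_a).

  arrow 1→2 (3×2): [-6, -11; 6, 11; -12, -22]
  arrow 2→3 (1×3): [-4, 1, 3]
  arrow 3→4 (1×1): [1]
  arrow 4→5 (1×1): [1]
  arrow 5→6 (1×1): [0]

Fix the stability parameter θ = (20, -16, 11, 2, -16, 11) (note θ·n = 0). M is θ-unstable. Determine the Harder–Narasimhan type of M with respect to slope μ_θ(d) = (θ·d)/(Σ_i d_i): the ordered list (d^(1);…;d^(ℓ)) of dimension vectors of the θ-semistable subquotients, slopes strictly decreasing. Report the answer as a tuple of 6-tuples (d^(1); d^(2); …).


Barcode: M ≅ I[1,1], I[1,5], I[2,2]^2, I[6,6]. HN layers by μ_θ (4 steps, strictly decreasing):
  μ^(1)=20; μ^(2)=11; μ^(3)=1/5; μ^(4)=-16

((1, 0, 0, 0, 0, 0); (0, 0, 0, 0, 0, 1); (1, 1, 1, 1, 1, 0); (0, 2, 0, 0, 0, 0))


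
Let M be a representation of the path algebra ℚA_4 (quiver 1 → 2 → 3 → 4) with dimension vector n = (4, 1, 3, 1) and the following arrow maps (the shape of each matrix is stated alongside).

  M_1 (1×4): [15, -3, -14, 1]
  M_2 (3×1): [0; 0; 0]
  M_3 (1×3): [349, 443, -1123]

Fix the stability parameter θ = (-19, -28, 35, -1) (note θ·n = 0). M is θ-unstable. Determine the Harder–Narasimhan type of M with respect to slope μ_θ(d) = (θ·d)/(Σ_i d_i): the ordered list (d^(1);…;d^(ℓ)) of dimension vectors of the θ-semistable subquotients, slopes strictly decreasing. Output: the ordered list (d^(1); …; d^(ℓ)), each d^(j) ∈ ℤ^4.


Interval decomposition of M: I[1,1]^3, I[1,2], I[3,3]^2, I[3,4].
HN type (ℓ=4): μ^(1)=35; μ^(2)=17; μ^(3)=-19; μ^(4)=-47/2

((0, 0, 2, 0); (0, 0, 1, 1); (3, 0, 0, 0); (1, 1, 0, 0))


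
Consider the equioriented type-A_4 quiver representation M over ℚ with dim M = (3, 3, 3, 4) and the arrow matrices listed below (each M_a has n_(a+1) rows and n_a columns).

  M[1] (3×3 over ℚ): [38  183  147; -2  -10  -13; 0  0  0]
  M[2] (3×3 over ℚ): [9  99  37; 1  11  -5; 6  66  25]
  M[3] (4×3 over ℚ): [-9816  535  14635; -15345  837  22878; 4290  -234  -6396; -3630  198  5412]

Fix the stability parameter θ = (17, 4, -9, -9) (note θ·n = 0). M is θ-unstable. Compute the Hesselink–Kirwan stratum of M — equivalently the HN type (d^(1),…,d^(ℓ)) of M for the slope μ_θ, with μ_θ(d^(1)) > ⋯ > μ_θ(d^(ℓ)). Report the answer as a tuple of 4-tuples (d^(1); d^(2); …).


Interval decomposition of M: I[1,1], I[1,2], I[1,4], I[2,3], I[3,4], I[4,4]^2.
HN type (ℓ=5): μ^(1)=17; μ^(2)=21/2; μ^(3)=3/4; μ^(4)=-5/2; μ^(5)=-9

((1, 0, 0, 0); (1, 1, 0, 0); (1, 1, 1, 1); (0, 1, 1, 0); (0, 0, 1, 3))


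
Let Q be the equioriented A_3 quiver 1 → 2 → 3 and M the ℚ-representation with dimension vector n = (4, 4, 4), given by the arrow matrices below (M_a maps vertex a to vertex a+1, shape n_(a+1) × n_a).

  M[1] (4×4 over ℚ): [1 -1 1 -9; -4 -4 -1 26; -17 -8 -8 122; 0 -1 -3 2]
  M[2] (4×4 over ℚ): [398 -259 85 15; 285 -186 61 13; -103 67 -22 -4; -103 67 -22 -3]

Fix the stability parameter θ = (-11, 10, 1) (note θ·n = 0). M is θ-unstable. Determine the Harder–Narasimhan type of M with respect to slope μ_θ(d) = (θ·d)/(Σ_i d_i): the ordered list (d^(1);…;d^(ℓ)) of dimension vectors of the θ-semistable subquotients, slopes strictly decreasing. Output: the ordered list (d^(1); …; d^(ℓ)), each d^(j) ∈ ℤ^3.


Via rank(M_{q-1}∘⋯∘M_p): M ≅ I[1,3]^4.
μ_θ-semistable layers: μ^(1)=11/2; μ^(2)=-11

((0, 4, 4); (4, 0, 0))


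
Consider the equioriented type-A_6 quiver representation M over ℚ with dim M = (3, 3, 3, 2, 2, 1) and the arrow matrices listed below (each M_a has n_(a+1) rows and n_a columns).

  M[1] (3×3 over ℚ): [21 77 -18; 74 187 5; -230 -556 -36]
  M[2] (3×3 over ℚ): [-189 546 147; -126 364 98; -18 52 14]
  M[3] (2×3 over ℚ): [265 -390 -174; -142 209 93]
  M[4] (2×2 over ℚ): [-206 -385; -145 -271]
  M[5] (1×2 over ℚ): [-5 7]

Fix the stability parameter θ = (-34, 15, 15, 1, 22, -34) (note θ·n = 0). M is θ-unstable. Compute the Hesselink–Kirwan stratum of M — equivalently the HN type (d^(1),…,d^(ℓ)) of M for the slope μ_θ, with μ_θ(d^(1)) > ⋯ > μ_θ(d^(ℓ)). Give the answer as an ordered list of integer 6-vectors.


Interval decomposition of M: I[1,2]^2, I[1,6], I[3,3], I[3,5].
HN type (ℓ=5): μ^(1)=22; μ^(2)=15; μ^(3)=8; μ^(4)=19/5; μ^(5)=-34

((0, 0, 0, 0, 1, 0); (0, 2, 1, 0, 0, 0); (0, 0, 1, 1, 0, 0); (0, 1, 1, 1, 1, 1); (3, 0, 0, 0, 0, 0))


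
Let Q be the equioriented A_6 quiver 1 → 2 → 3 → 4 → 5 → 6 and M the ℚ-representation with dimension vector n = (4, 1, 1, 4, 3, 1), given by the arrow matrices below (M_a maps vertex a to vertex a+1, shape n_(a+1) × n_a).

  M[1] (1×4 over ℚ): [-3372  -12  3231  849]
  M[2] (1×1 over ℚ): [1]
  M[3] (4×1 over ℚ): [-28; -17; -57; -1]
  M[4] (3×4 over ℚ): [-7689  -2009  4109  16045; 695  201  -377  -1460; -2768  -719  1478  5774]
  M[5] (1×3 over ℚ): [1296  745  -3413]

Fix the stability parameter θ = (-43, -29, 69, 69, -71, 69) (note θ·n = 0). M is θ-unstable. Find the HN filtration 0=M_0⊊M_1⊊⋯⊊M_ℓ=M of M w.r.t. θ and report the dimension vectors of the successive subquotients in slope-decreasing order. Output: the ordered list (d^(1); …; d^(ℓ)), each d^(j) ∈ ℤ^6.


Interval decomposition of M: I[1,1]^3, I[1,6], I[4,4], I[4,5]^2.
HN type (ℓ=5): μ^(1)=69; μ^(2)=67/3; μ^(3)=-1; μ^(4)=-29; μ^(5)=-43

((0, 0, 0, 1, 0, 1); (0, 0, 1, 1, 1, 0); (0, 0, 0, 2, 2, 0); (0, 1, 0, 0, 0, 0); (4, 0, 0, 0, 0, 0))


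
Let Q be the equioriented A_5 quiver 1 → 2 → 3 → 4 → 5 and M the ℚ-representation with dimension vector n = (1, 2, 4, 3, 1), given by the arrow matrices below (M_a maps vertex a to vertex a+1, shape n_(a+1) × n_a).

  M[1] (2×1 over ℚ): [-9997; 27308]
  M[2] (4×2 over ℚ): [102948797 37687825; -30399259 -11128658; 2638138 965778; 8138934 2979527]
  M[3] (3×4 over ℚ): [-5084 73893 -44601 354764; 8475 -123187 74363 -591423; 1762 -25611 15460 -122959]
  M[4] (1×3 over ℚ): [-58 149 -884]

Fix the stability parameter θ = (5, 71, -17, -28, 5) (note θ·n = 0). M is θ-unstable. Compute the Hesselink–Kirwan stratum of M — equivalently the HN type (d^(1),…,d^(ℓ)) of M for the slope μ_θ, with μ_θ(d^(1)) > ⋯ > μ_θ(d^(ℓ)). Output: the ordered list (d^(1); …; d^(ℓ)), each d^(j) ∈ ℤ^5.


Interval decomposition of M: I[1,5], I[2,4], I[3,3], I[3,4].
HN type (ℓ=5): μ^(1)=26/3; μ^(2)=31/4; μ^(3)=5; μ^(4)=-17; μ^(5)=-45/2

((0, 1, 1, 1, 0); (0, 1, 1, 1, 1); (1, 0, 0, 0, 0); (0, 0, 1, 0, 0); (0, 0, 1, 1, 0))


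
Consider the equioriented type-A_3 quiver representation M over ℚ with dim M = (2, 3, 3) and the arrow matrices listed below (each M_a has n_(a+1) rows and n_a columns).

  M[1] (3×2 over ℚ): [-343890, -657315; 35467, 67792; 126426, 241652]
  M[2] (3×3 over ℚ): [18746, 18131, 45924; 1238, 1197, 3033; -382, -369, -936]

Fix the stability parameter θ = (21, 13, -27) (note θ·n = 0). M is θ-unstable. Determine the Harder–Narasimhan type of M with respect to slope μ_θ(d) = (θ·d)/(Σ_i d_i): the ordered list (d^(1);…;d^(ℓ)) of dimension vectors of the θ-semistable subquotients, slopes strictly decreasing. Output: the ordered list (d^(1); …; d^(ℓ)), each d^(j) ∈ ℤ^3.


Barcode: M ≅ I[1,2], I[1,3], I[2,3], I[3,3]. HN layers by μ_θ (4 steps, strictly decreasing):
  μ^(1)=17; μ^(2)=7/3; μ^(3)=-7; μ^(4)=-27

((1, 1, 0); (1, 1, 1); (0, 1, 1); (0, 0, 1))


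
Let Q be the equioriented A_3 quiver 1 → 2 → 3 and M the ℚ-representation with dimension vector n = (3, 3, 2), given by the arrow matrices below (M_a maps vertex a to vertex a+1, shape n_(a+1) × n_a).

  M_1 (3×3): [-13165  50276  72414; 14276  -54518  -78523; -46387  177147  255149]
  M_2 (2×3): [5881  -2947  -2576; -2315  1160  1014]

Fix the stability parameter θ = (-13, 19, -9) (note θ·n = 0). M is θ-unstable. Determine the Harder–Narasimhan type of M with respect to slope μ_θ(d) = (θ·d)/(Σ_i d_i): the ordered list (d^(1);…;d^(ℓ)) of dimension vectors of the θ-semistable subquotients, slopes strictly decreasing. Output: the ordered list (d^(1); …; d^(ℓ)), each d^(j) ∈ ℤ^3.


Barcode: M ≅ I[1,2], I[1,3]^2. HN layers by μ_θ (3 steps, strictly decreasing):
  μ^(1)=19; μ^(2)=5; μ^(3)=-13

((0, 1, 0); (0, 2, 2); (3, 0, 0))


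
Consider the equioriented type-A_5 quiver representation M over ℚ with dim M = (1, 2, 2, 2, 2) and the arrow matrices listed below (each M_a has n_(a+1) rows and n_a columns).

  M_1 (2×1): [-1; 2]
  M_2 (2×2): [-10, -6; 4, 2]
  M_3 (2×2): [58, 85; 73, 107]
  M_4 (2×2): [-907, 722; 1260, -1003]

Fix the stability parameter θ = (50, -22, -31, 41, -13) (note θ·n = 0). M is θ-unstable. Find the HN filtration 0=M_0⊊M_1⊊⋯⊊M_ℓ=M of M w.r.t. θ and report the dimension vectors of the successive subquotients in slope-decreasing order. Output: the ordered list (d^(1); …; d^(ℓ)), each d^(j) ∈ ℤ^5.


Via rank(M_{q-1}∘⋯∘M_p): M ≅ I[1,5], I[2,5].
μ_θ-semistable layers: μ^(1)=14; μ^(2)=-1; μ^(3)=-53/2

((0, 0, 0, 2, 2); (1, 1, 1, 0, 0); (0, 1, 1, 0, 0))


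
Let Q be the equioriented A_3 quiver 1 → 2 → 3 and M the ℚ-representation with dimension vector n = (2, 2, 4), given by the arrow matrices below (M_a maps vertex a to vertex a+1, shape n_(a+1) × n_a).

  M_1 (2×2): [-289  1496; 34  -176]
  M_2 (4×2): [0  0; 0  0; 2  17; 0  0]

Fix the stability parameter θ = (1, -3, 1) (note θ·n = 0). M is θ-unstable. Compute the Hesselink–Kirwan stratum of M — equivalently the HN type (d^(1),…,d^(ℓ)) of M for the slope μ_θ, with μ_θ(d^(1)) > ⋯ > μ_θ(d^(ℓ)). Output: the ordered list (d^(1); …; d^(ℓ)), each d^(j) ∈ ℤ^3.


Via rank(M_{q-1}∘⋯∘M_p): M ≅ I[1,1], I[1,2], I[2,3], I[3,3]^3.
μ_θ-semistable layers: μ^(1)=1; μ^(2)=-1; μ^(3)=-3

((1, 0, 4); (1, 1, 0); (0, 1, 0))


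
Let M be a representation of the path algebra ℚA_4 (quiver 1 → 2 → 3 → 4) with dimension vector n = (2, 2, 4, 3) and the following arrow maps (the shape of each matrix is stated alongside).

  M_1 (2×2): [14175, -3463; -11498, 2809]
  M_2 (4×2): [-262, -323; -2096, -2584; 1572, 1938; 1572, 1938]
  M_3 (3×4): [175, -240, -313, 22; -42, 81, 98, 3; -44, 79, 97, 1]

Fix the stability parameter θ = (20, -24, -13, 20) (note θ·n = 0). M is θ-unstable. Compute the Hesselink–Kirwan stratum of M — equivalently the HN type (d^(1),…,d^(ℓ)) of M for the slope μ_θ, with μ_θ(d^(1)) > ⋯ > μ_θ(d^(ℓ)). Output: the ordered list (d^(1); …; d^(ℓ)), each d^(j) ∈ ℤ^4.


Interval decomposition of M: I[1,2], I[1,4], I[3,3], I[3,4]^2.
HN type (ℓ=4): μ^(1)=20; μ^(2)=-2; μ^(3)=-17/3; μ^(4)=-13

((0, 0, 0, 3); (1, 1, 0, 0); (1, 1, 1, 0); (0, 0, 3, 0))


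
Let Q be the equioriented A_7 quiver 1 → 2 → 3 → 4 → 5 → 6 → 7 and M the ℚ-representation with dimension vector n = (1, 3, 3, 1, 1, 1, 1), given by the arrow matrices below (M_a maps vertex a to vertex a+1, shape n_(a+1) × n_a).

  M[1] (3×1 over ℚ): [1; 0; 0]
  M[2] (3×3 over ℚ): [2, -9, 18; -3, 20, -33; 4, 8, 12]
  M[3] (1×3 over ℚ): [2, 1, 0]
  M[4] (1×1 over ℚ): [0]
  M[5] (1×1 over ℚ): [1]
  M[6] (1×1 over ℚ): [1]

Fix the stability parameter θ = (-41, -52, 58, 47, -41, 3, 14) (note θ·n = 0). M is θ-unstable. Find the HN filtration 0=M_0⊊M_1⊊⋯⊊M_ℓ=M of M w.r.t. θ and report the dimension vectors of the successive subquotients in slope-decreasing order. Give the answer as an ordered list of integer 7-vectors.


Barcode: M ≅ I[1,4], I[2,2], I[2,3], I[3,3], I[5,7]. HN layers by μ_θ (7 steps, strictly decreasing):
  μ^(1)=58; μ^(2)=105/2; μ^(3)=14; μ^(4)=3; μ^(5)=-41; μ^(6)=-93/2; μ^(7)=-52

((0, 0, 2, 0, 0, 0, 0); (0, 0, 1, 1, 0, 0, 0); (0, 0, 0, 0, 0, 0, 1); (0, 0, 0, 0, 0, 1, 0); (0, 0, 0, 0, 1, 0, 0); (1, 1, 0, 0, 0, 0, 0); (0, 2, 0, 0, 0, 0, 0))


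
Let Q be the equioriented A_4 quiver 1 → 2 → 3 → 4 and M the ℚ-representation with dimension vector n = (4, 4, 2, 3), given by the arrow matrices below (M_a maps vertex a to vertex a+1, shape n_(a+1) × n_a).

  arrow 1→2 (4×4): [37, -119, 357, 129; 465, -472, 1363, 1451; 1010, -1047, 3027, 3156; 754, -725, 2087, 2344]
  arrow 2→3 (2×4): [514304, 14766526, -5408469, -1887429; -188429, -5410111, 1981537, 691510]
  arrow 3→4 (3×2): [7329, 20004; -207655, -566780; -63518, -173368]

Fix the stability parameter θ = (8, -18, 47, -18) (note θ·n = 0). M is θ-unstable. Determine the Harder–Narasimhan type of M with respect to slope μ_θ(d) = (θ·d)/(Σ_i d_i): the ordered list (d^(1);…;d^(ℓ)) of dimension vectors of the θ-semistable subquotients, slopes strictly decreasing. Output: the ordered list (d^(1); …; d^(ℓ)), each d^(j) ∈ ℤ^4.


Interval decomposition of M: I[1,1], I[1,2], I[1,3], I[1,4], I[2,2], I[4,4]^2.
HN type (ℓ=5): μ^(1)=47; μ^(2)=29/2; μ^(3)=8; μ^(4)=-5; μ^(5)=-18

((0, 0, 1, 0); (0, 0, 1, 1); (1, 0, 0, 0); (3, 3, 0, 0); (0, 1, 0, 2))


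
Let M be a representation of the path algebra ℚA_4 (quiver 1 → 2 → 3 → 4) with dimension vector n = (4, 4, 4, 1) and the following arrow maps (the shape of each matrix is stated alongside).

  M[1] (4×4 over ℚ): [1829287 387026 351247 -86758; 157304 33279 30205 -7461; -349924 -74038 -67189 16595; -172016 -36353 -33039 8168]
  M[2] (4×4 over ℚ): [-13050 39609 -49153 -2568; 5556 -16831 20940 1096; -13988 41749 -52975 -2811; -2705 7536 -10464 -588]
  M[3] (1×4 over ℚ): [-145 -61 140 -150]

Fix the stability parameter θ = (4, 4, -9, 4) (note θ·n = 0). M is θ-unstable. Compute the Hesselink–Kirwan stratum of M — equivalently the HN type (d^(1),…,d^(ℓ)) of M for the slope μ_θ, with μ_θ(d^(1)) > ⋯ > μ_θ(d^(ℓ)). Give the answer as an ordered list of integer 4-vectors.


Interval decomposition of M: I[1,3]^3, I[1,4].
HN type (ℓ=2): μ^(1)=4; μ^(2)=-1/3

((0, 0, 0, 1); (4, 4, 4, 0))


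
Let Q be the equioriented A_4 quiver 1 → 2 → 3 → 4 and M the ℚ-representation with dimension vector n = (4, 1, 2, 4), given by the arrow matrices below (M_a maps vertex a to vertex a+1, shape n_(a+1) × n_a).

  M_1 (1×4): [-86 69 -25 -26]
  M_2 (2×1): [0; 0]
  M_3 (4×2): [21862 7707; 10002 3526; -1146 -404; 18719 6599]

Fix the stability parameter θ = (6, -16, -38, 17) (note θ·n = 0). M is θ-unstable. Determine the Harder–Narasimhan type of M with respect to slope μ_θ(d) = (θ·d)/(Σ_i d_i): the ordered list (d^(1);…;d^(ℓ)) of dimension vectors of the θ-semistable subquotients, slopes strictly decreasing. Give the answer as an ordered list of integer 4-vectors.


Via rank(M_{q-1}∘⋯∘M_p): M ≅ I[1,1]^3, I[1,2], I[3,4]^2, I[4,4]^2.
μ_θ-semistable layers: μ^(1)=17; μ^(2)=6; μ^(3)=-5; μ^(4)=-38

((0, 0, 0, 4); (3, 0, 0, 0); (1, 1, 0, 0); (0, 0, 2, 0))


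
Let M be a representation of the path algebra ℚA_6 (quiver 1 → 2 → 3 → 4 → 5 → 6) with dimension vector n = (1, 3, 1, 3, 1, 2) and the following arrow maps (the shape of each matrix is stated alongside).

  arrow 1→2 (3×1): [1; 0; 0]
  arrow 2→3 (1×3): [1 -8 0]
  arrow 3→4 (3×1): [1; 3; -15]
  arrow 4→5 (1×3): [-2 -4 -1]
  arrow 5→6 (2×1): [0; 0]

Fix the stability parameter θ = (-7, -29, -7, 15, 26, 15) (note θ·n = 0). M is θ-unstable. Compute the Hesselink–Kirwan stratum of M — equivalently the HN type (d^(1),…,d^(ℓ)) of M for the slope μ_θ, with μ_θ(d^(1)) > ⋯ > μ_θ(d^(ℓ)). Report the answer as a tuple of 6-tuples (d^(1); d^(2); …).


Interval decomposition of M: I[1,5], I[2,2]^2, I[4,4]^2, I[6,6]^2.
HN type (ℓ=5): μ^(1)=26; μ^(2)=15; μ^(3)=-7; μ^(4)=-18; μ^(5)=-29

((0, 0, 0, 0, 1, 0); (0, 0, 0, 3, 0, 2); (0, 0, 1, 0, 0, 0); (1, 1, 0, 0, 0, 0); (0, 2, 0, 0, 0, 0))


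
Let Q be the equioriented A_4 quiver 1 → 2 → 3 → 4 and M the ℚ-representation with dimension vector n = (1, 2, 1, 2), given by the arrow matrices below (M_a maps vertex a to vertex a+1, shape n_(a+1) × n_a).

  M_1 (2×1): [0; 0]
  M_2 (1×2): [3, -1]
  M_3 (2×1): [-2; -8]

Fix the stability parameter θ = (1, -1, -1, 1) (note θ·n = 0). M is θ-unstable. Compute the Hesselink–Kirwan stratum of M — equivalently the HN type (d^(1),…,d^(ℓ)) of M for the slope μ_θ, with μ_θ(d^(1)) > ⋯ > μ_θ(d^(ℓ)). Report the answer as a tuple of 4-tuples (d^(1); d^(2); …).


Barcode: M ≅ I[1,1], I[2,2], I[2,4], I[4,4]. HN layers by μ_θ (2 steps, strictly decreasing):
  μ^(1)=1; μ^(2)=-1

((1, 0, 0, 2); (0, 2, 1, 0))


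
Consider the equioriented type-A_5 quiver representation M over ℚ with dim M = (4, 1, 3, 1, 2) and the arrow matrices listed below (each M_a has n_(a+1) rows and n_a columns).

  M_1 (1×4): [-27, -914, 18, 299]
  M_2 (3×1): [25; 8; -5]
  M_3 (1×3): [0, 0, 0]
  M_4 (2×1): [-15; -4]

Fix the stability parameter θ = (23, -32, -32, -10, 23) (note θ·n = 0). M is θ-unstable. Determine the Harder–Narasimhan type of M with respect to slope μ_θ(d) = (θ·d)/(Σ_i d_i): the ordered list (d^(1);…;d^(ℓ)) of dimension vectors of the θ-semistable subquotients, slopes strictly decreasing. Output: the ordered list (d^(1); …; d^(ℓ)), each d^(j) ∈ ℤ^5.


Via rank(M_{q-1}∘⋯∘M_p): M ≅ I[1,1]^3, I[1,3], I[3,3]^2, I[4,5], I[5,5].
μ_θ-semistable layers: μ^(1)=23; μ^(2)=-10; μ^(3)=-41/3; μ^(4)=-32

((3, 0, 0, 0, 2); (0, 0, 0, 1, 0); (1, 1, 1, 0, 0); (0, 0, 2, 0, 0))


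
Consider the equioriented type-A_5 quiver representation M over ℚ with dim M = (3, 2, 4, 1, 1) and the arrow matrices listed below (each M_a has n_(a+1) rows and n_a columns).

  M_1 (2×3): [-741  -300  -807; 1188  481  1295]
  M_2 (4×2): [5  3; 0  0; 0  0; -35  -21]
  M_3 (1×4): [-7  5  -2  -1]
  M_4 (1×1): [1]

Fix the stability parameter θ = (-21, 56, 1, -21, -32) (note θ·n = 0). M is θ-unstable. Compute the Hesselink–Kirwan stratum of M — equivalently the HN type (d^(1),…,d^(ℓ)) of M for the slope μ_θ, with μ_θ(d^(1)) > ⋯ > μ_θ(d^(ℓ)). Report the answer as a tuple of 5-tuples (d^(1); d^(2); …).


Interval decomposition of M: I[1,1], I[1,2], I[1,3], I[3,3]^2, I[3,5].
HN type (ℓ=5): μ^(1)=56; μ^(2)=57/2; μ^(3)=1; μ^(4)=-52/3; μ^(5)=-21

((0, 1, 0, 0, 0); (0, 1, 1, 0, 0); (0, 0, 2, 0, 0); (0, 0, 1, 1, 1); (3, 0, 0, 0, 0))


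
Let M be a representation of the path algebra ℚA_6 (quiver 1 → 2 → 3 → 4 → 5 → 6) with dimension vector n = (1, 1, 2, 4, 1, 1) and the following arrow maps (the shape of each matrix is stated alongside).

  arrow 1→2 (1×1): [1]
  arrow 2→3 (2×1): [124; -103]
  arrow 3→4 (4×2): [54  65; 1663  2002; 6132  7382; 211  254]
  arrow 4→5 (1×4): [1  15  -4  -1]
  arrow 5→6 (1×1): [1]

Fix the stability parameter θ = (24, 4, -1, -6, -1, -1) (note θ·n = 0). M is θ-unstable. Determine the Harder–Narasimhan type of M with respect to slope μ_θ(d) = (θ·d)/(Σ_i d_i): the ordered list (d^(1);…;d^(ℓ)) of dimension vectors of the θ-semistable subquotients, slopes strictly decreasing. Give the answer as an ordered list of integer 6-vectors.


Interval decomposition of M: I[1,6], I[3,4], I[4,4]^2.
HN type (ℓ=3): μ^(1)=19/6; μ^(2)=-7/2; μ^(3)=-6

((1, 1, 1, 1, 1, 1); (0, 0, 1, 1, 0, 0); (0, 0, 0, 2, 0, 0))


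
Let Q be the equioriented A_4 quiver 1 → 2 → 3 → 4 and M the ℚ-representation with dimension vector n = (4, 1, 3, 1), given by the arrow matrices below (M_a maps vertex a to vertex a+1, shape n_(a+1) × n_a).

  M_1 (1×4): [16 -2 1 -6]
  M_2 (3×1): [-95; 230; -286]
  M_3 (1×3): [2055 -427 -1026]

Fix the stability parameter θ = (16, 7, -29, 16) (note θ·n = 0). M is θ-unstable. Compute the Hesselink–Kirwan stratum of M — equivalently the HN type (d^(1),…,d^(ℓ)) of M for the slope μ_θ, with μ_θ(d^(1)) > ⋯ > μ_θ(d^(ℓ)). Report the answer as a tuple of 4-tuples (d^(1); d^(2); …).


Via rank(M_{q-1}∘⋯∘M_p): M ≅ I[1,1]^3, I[1,4], I[3,3]^2.
μ_θ-semistable layers: μ^(1)=16; μ^(2)=-2; μ^(3)=-29

((3, 0, 0, 1); (1, 1, 1, 0); (0, 0, 2, 0))


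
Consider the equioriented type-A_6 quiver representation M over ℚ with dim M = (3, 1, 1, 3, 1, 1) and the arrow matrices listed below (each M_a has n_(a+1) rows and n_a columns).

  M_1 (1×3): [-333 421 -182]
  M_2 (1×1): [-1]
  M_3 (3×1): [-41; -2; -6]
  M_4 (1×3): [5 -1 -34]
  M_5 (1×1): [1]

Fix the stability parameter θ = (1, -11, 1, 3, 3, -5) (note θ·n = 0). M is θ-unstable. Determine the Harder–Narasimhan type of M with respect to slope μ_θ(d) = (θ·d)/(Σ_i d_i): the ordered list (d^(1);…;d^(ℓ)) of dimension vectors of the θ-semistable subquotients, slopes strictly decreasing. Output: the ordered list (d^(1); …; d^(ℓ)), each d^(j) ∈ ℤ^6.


Barcode: M ≅ I[1,1]^2, I[1,6], I[4,4]^2. HN layers by μ_θ (4 steps, strictly decreasing):
  μ^(1)=3; μ^(2)=1; μ^(3)=1/2; μ^(4)=-5

((0, 0, 0, 2, 0, 0); (2, 0, 0, 0, 0, 0); (0, 0, 1, 1, 1, 1); (1, 1, 0, 0, 0, 0))


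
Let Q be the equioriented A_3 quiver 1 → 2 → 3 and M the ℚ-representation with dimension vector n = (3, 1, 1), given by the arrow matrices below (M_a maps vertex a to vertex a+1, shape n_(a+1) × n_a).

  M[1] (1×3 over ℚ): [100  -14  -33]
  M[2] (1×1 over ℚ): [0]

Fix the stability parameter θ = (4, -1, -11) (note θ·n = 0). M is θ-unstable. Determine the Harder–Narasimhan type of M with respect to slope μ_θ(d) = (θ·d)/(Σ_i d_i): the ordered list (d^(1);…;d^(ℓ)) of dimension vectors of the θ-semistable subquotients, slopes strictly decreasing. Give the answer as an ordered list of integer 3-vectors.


Interval decomposition of M: I[1,1]^2, I[1,2], I[3,3].
HN type (ℓ=3): μ^(1)=4; μ^(2)=3/2; μ^(3)=-11

((2, 0, 0); (1, 1, 0); (0, 0, 1))


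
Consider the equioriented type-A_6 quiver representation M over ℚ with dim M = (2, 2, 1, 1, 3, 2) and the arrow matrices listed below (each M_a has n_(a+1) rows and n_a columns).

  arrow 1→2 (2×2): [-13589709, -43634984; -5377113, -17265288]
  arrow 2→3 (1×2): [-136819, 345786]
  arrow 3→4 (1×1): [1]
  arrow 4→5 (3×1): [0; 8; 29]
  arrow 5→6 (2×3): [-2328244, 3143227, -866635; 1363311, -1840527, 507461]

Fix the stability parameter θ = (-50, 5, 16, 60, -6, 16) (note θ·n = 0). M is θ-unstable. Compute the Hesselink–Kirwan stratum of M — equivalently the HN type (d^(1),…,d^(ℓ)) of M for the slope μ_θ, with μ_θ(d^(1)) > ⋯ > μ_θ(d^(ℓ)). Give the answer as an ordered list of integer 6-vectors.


Interval decomposition of M: I[1,1], I[1,6], I[2,2], I[5,5], I[5,6].
HN type (ℓ=5): μ^(1)=70/3; μ^(2)=16; μ^(3)=5; μ^(4)=-6; μ^(5)=-50

((0, 0, 0, 1, 1, 1); (0, 0, 1, 0, 0, 1); (0, 2, 0, 0, 0, 0); (0, 0, 0, 0, 2, 0); (2, 0, 0, 0, 0, 0))


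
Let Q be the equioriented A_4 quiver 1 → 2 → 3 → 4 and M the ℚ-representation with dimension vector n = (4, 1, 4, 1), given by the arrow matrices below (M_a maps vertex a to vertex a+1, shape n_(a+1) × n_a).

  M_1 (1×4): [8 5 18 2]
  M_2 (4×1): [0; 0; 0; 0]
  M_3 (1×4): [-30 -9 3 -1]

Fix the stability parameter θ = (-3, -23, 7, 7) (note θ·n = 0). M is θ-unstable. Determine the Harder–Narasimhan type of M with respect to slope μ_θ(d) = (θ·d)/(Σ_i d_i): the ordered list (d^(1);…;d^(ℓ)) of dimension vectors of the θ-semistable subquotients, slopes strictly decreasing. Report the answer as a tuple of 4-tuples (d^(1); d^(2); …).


Via rank(M_{q-1}∘⋯∘M_p): M ≅ I[1,1]^3, I[1,2], I[3,3]^3, I[3,4].
μ_θ-semistable layers: μ^(1)=7; μ^(2)=-3; μ^(3)=-13

((0, 0, 4, 1); (3, 0, 0, 0); (1, 1, 0, 0))


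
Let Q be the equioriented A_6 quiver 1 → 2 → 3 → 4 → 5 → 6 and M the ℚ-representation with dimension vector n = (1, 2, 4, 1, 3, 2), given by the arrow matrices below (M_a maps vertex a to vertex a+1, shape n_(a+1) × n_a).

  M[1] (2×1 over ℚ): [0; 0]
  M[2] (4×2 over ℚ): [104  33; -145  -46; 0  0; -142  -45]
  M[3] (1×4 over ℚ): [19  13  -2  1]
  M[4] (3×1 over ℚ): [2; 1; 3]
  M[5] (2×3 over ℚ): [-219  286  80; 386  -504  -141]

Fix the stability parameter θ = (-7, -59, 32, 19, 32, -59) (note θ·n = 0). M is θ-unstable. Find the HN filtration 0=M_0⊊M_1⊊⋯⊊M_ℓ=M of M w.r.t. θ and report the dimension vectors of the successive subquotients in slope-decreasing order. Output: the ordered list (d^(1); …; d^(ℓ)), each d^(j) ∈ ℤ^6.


Barcode: M ≅ I[1,1], I[2,3], I[2,6], I[3,3]^2, I[5,5], I[5,6]. HN layers by μ_θ (5 steps, strictly decreasing):
  μ^(1)=32; μ^(2)=6; μ^(3)=-7; μ^(4)=-27/2; μ^(5)=-59

((0, 0, 3, 0, 1, 0); (0, 0, 1, 1, 1, 1); (1, 0, 0, 0, 0, 0); (0, 0, 0, 0, 1, 1); (0, 2, 0, 0, 0, 0))


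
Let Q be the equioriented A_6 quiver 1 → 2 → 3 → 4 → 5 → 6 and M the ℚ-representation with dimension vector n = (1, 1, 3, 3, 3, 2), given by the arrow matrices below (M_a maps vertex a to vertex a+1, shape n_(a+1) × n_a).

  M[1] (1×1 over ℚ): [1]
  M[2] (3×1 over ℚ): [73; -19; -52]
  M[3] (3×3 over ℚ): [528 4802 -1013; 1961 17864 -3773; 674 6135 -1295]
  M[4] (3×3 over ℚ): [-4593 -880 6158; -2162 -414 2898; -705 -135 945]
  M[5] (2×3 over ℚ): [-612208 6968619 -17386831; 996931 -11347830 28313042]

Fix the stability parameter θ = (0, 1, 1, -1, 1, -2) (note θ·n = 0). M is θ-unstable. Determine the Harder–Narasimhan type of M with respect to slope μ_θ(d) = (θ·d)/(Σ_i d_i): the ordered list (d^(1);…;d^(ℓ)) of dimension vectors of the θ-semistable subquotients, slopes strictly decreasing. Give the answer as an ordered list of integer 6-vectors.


Barcode: M ≅ I[1,4], I[3,6]^2, I[5,5]. HN layers by μ_θ (4 steps, strictly decreasing):
  μ^(1)=1; μ^(2)=1/3; μ^(3)=0; μ^(4)=-1/4

((0, 0, 0, 0, 1, 0); (0, 1, 1, 1, 0, 0); (1, 0, 0, 0, 0, 0); (0, 0, 2, 2, 2, 2))


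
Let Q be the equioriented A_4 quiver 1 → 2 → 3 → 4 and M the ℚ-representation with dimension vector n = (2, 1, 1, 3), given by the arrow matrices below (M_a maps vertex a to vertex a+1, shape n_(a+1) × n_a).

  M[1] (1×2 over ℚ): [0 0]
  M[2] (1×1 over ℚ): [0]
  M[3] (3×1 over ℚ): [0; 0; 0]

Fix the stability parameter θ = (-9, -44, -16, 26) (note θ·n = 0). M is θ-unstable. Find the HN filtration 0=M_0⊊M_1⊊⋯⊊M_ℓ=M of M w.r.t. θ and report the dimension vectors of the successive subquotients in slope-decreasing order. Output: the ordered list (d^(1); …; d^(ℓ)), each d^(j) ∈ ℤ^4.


Interval decomposition of M: I[1,1]^2, I[2,2], I[3,3], I[4,4]^3.
HN type (ℓ=4): μ^(1)=26; μ^(2)=-9; μ^(3)=-16; μ^(4)=-44

((0, 0, 0, 3); (2, 0, 0, 0); (0, 0, 1, 0); (0, 1, 0, 0))


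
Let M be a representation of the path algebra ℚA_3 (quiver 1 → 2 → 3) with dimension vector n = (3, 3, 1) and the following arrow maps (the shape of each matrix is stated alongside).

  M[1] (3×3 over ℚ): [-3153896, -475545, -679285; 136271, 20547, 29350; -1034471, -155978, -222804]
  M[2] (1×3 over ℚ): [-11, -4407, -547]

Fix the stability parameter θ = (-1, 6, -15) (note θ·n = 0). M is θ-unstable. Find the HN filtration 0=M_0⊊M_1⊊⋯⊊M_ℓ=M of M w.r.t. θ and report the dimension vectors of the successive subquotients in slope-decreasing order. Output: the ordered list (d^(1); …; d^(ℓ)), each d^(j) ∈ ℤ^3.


Interval decomposition of M: I[1,2]^2, I[1,3].
HN type (ℓ=3): μ^(1)=6; μ^(2)=-1; μ^(3)=-10/3

((0, 2, 0); (2, 0, 0); (1, 1, 1))


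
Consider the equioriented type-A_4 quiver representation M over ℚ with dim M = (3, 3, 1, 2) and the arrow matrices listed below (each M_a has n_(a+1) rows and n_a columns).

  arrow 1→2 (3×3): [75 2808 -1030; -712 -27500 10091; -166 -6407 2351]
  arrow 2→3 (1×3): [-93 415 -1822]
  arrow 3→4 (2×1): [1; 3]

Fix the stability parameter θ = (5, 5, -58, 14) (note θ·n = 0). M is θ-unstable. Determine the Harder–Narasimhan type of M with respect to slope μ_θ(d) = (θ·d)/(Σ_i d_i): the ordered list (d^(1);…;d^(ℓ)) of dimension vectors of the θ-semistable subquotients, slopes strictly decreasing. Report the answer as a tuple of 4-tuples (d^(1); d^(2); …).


Barcode: M ≅ I[1,2]^2, I[1,4], I[4,4]. HN layers by μ_θ (3 steps, strictly decreasing):
  μ^(1)=14; μ^(2)=5; μ^(3)=-16

((0, 0, 0, 2); (2, 2, 0, 0); (1, 1, 1, 0))


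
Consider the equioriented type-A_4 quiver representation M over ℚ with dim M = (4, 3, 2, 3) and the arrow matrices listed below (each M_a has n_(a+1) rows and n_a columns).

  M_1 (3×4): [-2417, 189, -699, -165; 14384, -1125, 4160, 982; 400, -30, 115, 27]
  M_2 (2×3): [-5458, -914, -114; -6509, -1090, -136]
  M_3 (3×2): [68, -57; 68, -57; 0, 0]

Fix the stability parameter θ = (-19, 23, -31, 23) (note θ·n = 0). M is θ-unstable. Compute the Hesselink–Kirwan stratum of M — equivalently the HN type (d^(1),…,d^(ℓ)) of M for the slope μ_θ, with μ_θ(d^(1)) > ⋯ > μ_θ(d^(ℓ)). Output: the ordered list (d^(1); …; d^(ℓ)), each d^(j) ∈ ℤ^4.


Barcode: M ≅ I[1,1], I[1,2], I[1,3], I[1,4], I[4,4]^2. HN layers by μ_θ (3 steps, strictly decreasing):
  μ^(1)=23; μ^(2)=-4; μ^(3)=-19

((0, 1, 0, 3); (0, 2, 2, 0); (4, 0, 0, 0))


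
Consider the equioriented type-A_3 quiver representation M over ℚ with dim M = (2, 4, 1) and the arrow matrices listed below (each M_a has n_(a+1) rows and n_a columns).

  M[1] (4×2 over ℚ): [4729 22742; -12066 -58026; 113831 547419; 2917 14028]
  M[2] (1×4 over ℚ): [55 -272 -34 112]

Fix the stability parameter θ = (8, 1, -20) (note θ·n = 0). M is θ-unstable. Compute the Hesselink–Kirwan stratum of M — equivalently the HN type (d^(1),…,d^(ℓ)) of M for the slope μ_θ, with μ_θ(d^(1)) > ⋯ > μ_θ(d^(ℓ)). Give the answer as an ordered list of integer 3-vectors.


Interval decomposition of M: I[1,2], I[1,3], I[2,2]^2.
HN type (ℓ=3): μ^(1)=9/2; μ^(2)=1; μ^(3)=-11/3

((1, 1, 0); (0, 2, 0); (1, 1, 1))


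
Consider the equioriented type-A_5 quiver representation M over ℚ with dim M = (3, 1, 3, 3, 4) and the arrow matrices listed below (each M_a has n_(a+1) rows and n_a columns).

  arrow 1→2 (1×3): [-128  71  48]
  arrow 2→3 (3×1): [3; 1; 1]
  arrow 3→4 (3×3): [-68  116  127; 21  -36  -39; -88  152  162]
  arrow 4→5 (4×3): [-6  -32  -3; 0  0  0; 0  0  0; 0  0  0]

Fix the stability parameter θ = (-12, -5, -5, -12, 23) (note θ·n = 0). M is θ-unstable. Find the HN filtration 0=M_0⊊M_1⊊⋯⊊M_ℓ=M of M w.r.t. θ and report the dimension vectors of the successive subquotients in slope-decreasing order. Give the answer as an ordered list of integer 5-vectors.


Via rank(M_{q-1}∘⋯∘M_p): M ≅ I[1,1]^2, I[1,4], I[3,3], I[3,4], I[4,5], I[5,5]^3.
μ_θ-semistable layers: μ^(1)=23; μ^(2)=-5; μ^(3)=-22/3; μ^(4)=-17/2; μ^(5)=-12

((0, 0, 0, 0, 4); (0, 0, 1, 0, 0); (0, 1, 1, 1, 0); (0, 0, 1, 1, 0); (3, 0, 0, 1, 0))


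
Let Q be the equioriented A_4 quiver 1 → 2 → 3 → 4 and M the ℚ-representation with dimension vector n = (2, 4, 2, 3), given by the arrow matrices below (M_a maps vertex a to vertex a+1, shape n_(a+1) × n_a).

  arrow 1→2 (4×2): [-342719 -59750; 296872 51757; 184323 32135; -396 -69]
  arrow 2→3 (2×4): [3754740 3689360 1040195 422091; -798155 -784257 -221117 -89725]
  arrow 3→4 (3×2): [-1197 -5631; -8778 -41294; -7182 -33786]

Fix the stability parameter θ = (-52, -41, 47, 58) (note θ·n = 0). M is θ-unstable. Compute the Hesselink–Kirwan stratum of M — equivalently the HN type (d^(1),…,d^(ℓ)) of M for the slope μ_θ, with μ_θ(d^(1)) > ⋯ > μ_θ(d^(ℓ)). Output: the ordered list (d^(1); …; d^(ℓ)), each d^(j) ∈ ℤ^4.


Interval decomposition of M: I[1,3], I[1,4], I[2,2]^2, I[4,4]^2.
HN type (ℓ=4): μ^(1)=58; μ^(2)=47; μ^(3)=-41; μ^(4)=-52

((0, 0, 0, 3); (0, 0, 2, 0); (0, 4, 0, 0); (2, 0, 0, 0))


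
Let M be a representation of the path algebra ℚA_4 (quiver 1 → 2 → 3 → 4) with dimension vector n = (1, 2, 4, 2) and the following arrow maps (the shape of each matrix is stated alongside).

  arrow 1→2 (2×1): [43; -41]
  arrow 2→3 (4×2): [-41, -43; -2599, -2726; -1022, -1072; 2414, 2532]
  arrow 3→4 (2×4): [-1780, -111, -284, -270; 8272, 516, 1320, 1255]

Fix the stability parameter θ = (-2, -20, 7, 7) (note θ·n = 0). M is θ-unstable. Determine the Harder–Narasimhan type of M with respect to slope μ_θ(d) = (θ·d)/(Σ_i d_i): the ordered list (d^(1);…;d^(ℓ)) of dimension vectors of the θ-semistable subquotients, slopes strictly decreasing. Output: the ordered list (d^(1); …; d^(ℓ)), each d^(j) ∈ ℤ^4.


Barcode: M ≅ I[1,4], I[2,3], I[3,3], I[3,4]. HN layers by μ_θ (3 steps, strictly decreasing):
  μ^(1)=7; μ^(2)=-11; μ^(3)=-20

((0, 0, 4, 2); (1, 1, 0, 0); (0, 1, 0, 0))


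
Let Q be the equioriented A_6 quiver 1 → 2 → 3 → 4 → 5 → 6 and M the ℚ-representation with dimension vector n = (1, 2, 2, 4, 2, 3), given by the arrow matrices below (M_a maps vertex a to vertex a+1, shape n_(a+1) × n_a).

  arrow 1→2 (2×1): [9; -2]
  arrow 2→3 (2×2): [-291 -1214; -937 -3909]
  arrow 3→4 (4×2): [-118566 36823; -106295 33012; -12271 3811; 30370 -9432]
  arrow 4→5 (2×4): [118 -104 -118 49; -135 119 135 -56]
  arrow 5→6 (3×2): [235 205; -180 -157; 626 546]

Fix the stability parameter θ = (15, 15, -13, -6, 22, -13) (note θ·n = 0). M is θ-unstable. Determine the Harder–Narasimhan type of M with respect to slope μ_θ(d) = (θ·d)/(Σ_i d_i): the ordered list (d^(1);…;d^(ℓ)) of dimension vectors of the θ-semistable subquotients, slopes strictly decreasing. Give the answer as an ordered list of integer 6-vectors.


Interval decomposition of M: I[1,4], I[2,4], I[4,6]^2, I[6,6].
HN type (ℓ=5): μ^(1)=9/2; μ^(2)=11/4; μ^(3)=-4/3; μ^(4)=-6; μ^(5)=-13

((0, 0, 0, 0, 2, 2); (1, 1, 1, 1, 0, 0); (0, 1, 1, 1, 0, 0); (0, 0, 0, 2, 0, 0); (0, 0, 0, 0, 0, 1))


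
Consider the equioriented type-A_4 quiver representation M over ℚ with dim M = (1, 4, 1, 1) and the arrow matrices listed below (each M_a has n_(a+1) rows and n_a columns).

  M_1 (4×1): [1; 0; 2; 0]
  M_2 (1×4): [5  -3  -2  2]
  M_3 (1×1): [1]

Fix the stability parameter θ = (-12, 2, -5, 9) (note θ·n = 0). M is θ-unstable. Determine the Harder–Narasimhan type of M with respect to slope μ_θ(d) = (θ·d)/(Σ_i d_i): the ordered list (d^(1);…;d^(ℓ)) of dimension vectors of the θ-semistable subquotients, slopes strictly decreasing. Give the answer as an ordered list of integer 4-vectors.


Via rank(M_{q-1}∘⋯∘M_p): M ≅ I[1,4], I[2,2]^3.
μ_θ-semistable layers: μ^(1)=9; μ^(2)=2; μ^(3)=-3/2; μ^(4)=-12

((0, 0, 0, 1); (0, 3, 0, 0); (0, 1, 1, 0); (1, 0, 0, 0))


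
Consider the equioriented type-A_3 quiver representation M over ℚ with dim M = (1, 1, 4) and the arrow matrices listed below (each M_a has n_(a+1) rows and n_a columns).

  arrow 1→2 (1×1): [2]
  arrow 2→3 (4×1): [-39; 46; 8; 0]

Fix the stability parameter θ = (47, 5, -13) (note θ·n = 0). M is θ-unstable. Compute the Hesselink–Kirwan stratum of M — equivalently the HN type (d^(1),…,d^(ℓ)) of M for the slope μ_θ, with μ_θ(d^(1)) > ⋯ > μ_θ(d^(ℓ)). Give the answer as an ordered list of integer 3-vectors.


Interval decomposition of M: I[1,3], I[3,3]^3.
HN type (ℓ=2): μ^(1)=13; μ^(2)=-13

((1, 1, 1); (0, 0, 3))


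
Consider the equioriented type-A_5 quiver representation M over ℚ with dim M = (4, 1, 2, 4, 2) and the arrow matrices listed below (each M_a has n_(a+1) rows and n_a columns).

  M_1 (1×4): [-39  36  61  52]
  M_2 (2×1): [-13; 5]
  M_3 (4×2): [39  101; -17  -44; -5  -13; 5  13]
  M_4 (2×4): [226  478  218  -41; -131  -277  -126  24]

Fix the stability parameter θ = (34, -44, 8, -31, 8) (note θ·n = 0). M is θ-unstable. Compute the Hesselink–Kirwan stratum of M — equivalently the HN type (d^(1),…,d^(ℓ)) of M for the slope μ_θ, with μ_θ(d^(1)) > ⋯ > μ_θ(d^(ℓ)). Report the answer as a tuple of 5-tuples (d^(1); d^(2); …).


Via rank(M_{q-1}∘⋯∘M_p): M ≅ I[1,1]^3, I[1,5], I[3,5], I[4,4]^2.
μ_θ-semistable layers: μ^(1)=34; μ^(2)=8; μ^(3)=-33/4; μ^(4)=-23/2; μ^(5)=-31

((3, 0, 0, 0, 0); (0, 0, 0, 0, 2); (1, 1, 1, 1, 0); (0, 0, 1, 1, 0); (0, 0, 0, 2, 0))


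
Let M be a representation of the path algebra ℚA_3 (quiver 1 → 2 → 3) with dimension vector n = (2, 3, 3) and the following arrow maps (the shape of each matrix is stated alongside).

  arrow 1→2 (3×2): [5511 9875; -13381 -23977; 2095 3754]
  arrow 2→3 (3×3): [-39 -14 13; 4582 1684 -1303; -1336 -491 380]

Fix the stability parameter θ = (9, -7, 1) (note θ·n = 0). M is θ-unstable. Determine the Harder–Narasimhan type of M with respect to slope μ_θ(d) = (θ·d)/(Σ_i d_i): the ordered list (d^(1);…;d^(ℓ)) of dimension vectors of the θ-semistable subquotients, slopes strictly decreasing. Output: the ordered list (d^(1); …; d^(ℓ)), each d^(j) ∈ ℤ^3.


Interval decomposition of M: I[1,3]^2, I[2,3].
HN type (ℓ=2): μ^(1)=1; μ^(2)=-7

((2, 2, 3); (0, 1, 0))


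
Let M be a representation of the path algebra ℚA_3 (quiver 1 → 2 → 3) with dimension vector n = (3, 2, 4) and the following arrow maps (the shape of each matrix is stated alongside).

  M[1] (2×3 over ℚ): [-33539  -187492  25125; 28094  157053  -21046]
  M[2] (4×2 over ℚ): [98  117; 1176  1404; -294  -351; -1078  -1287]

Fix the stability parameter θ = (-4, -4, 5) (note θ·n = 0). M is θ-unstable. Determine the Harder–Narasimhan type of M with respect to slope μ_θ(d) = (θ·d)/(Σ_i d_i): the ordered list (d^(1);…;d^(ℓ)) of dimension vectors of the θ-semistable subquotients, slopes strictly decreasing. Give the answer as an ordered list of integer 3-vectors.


Barcode: M ≅ I[1,1], I[1,2], I[1,3], I[3,3]^3. HN layers by μ_θ (2 steps, strictly decreasing):
  μ^(1)=5; μ^(2)=-4

((0, 0, 4); (3, 2, 0))


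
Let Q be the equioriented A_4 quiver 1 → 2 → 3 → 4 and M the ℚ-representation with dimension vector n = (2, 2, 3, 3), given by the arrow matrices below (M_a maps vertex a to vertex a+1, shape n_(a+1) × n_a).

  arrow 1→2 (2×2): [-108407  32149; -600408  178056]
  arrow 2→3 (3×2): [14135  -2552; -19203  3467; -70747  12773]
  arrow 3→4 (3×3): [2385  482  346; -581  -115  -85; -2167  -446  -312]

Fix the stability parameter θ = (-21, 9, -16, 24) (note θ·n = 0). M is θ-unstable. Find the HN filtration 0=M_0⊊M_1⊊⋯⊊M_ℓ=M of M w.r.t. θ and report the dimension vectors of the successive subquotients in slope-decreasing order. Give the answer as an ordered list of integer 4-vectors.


Barcode: M ≅ I[1,1], I[1,4], I[2,4], I[3,4]. HN layers by μ_θ (4 steps, strictly decreasing):
  μ^(1)=24; μ^(2)=-7/2; μ^(3)=-16; μ^(4)=-21

((0, 0, 0, 3); (0, 2, 2, 0); (0, 0, 1, 0); (2, 0, 0, 0))


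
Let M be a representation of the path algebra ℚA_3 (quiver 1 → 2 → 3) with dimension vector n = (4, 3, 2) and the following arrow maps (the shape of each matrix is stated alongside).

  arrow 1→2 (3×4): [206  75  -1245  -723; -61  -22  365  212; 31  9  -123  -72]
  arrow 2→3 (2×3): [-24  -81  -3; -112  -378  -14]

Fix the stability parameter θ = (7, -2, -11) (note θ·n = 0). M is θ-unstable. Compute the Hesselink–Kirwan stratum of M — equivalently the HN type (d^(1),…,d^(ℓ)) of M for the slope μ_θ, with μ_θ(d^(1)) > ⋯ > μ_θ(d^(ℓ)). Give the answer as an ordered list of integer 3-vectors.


Barcode: M ≅ I[1,1], I[1,2]^2, I[1,3], I[3,3]. HN layers by μ_θ (4 steps, strictly decreasing):
  μ^(1)=7; μ^(2)=5/2; μ^(3)=-2; μ^(4)=-11

((1, 0, 0); (2, 2, 0); (1, 1, 1); (0, 0, 1))
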